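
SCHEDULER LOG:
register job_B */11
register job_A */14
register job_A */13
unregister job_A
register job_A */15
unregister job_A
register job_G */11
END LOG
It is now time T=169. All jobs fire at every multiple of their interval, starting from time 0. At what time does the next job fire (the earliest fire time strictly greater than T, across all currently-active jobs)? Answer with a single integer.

Op 1: register job_B */11 -> active={job_B:*/11}
Op 2: register job_A */14 -> active={job_A:*/14, job_B:*/11}
Op 3: register job_A */13 -> active={job_A:*/13, job_B:*/11}
Op 4: unregister job_A -> active={job_B:*/11}
Op 5: register job_A */15 -> active={job_A:*/15, job_B:*/11}
Op 6: unregister job_A -> active={job_B:*/11}
Op 7: register job_G */11 -> active={job_B:*/11, job_G:*/11}
  job_B: interval 11, next fire after T=169 is 176
  job_G: interval 11, next fire after T=169 is 176
Earliest fire time = 176 (job job_B)

Answer: 176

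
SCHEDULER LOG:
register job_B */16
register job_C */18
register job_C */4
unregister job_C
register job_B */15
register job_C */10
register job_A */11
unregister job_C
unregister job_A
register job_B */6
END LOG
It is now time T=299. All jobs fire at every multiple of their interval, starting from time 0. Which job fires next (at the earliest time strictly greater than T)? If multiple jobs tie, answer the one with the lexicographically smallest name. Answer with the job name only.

Answer: job_B

Derivation:
Op 1: register job_B */16 -> active={job_B:*/16}
Op 2: register job_C */18 -> active={job_B:*/16, job_C:*/18}
Op 3: register job_C */4 -> active={job_B:*/16, job_C:*/4}
Op 4: unregister job_C -> active={job_B:*/16}
Op 5: register job_B */15 -> active={job_B:*/15}
Op 6: register job_C */10 -> active={job_B:*/15, job_C:*/10}
Op 7: register job_A */11 -> active={job_A:*/11, job_B:*/15, job_C:*/10}
Op 8: unregister job_C -> active={job_A:*/11, job_B:*/15}
Op 9: unregister job_A -> active={job_B:*/15}
Op 10: register job_B */6 -> active={job_B:*/6}
  job_B: interval 6, next fire after T=299 is 300
Earliest = 300, winner (lex tiebreak) = job_B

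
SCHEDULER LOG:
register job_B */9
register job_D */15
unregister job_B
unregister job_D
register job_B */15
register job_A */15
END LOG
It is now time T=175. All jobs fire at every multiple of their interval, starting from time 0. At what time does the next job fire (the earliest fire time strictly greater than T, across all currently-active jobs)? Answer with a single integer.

Answer: 180

Derivation:
Op 1: register job_B */9 -> active={job_B:*/9}
Op 2: register job_D */15 -> active={job_B:*/9, job_D:*/15}
Op 3: unregister job_B -> active={job_D:*/15}
Op 4: unregister job_D -> active={}
Op 5: register job_B */15 -> active={job_B:*/15}
Op 6: register job_A */15 -> active={job_A:*/15, job_B:*/15}
  job_A: interval 15, next fire after T=175 is 180
  job_B: interval 15, next fire after T=175 is 180
Earliest fire time = 180 (job job_A)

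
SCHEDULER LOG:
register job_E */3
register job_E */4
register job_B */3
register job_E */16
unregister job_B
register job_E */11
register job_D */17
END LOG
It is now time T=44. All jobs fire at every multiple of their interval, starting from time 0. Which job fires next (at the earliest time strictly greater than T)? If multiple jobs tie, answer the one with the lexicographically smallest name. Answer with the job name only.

Answer: job_D

Derivation:
Op 1: register job_E */3 -> active={job_E:*/3}
Op 2: register job_E */4 -> active={job_E:*/4}
Op 3: register job_B */3 -> active={job_B:*/3, job_E:*/4}
Op 4: register job_E */16 -> active={job_B:*/3, job_E:*/16}
Op 5: unregister job_B -> active={job_E:*/16}
Op 6: register job_E */11 -> active={job_E:*/11}
Op 7: register job_D */17 -> active={job_D:*/17, job_E:*/11}
  job_D: interval 17, next fire after T=44 is 51
  job_E: interval 11, next fire after T=44 is 55
Earliest = 51, winner (lex tiebreak) = job_D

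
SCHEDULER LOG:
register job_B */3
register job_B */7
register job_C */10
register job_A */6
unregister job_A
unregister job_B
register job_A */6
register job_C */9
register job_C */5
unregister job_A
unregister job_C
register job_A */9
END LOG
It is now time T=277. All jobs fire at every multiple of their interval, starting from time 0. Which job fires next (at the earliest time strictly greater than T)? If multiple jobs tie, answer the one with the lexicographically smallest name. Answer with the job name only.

Answer: job_A

Derivation:
Op 1: register job_B */3 -> active={job_B:*/3}
Op 2: register job_B */7 -> active={job_B:*/7}
Op 3: register job_C */10 -> active={job_B:*/7, job_C:*/10}
Op 4: register job_A */6 -> active={job_A:*/6, job_B:*/7, job_C:*/10}
Op 5: unregister job_A -> active={job_B:*/7, job_C:*/10}
Op 6: unregister job_B -> active={job_C:*/10}
Op 7: register job_A */6 -> active={job_A:*/6, job_C:*/10}
Op 8: register job_C */9 -> active={job_A:*/6, job_C:*/9}
Op 9: register job_C */5 -> active={job_A:*/6, job_C:*/5}
Op 10: unregister job_A -> active={job_C:*/5}
Op 11: unregister job_C -> active={}
Op 12: register job_A */9 -> active={job_A:*/9}
  job_A: interval 9, next fire after T=277 is 279
Earliest = 279, winner (lex tiebreak) = job_A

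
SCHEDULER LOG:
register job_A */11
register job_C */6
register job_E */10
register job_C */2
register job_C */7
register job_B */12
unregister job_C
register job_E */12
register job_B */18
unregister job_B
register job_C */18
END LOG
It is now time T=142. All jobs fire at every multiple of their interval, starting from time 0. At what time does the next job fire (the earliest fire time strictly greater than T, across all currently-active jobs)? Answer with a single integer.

Op 1: register job_A */11 -> active={job_A:*/11}
Op 2: register job_C */6 -> active={job_A:*/11, job_C:*/6}
Op 3: register job_E */10 -> active={job_A:*/11, job_C:*/6, job_E:*/10}
Op 4: register job_C */2 -> active={job_A:*/11, job_C:*/2, job_E:*/10}
Op 5: register job_C */7 -> active={job_A:*/11, job_C:*/7, job_E:*/10}
Op 6: register job_B */12 -> active={job_A:*/11, job_B:*/12, job_C:*/7, job_E:*/10}
Op 7: unregister job_C -> active={job_A:*/11, job_B:*/12, job_E:*/10}
Op 8: register job_E */12 -> active={job_A:*/11, job_B:*/12, job_E:*/12}
Op 9: register job_B */18 -> active={job_A:*/11, job_B:*/18, job_E:*/12}
Op 10: unregister job_B -> active={job_A:*/11, job_E:*/12}
Op 11: register job_C */18 -> active={job_A:*/11, job_C:*/18, job_E:*/12}
  job_A: interval 11, next fire after T=142 is 143
  job_C: interval 18, next fire after T=142 is 144
  job_E: interval 12, next fire after T=142 is 144
Earliest fire time = 143 (job job_A)

Answer: 143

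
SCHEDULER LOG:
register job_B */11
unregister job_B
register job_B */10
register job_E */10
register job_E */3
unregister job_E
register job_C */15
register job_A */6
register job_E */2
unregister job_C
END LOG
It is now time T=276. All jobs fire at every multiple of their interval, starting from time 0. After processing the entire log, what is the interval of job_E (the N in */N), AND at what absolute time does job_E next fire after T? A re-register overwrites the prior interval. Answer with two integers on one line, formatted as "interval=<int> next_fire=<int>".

Op 1: register job_B */11 -> active={job_B:*/11}
Op 2: unregister job_B -> active={}
Op 3: register job_B */10 -> active={job_B:*/10}
Op 4: register job_E */10 -> active={job_B:*/10, job_E:*/10}
Op 5: register job_E */3 -> active={job_B:*/10, job_E:*/3}
Op 6: unregister job_E -> active={job_B:*/10}
Op 7: register job_C */15 -> active={job_B:*/10, job_C:*/15}
Op 8: register job_A */6 -> active={job_A:*/6, job_B:*/10, job_C:*/15}
Op 9: register job_E */2 -> active={job_A:*/6, job_B:*/10, job_C:*/15, job_E:*/2}
Op 10: unregister job_C -> active={job_A:*/6, job_B:*/10, job_E:*/2}
Final interval of job_E = 2
Next fire of job_E after T=276: (276//2+1)*2 = 278

Answer: interval=2 next_fire=278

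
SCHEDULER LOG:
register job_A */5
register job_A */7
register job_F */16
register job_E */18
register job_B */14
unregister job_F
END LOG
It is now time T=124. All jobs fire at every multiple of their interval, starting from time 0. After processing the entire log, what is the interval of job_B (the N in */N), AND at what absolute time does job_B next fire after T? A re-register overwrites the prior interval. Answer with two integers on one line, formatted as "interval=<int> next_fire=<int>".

Answer: interval=14 next_fire=126

Derivation:
Op 1: register job_A */5 -> active={job_A:*/5}
Op 2: register job_A */7 -> active={job_A:*/7}
Op 3: register job_F */16 -> active={job_A:*/7, job_F:*/16}
Op 4: register job_E */18 -> active={job_A:*/7, job_E:*/18, job_F:*/16}
Op 5: register job_B */14 -> active={job_A:*/7, job_B:*/14, job_E:*/18, job_F:*/16}
Op 6: unregister job_F -> active={job_A:*/7, job_B:*/14, job_E:*/18}
Final interval of job_B = 14
Next fire of job_B after T=124: (124//14+1)*14 = 126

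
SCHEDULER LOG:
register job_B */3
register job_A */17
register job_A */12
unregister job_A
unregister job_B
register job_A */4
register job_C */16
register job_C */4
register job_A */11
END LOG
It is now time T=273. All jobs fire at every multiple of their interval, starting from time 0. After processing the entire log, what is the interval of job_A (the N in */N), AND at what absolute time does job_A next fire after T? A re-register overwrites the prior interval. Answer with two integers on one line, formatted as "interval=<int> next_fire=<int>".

Answer: interval=11 next_fire=275

Derivation:
Op 1: register job_B */3 -> active={job_B:*/3}
Op 2: register job_A */17 -> active={job_A:*/17, job_B:*/3}
Op 3: register job_A */12 -> active={job_A:*/12, job_B:*/3}
Op 4: unregister job_A -> active={job_B:*/3}
Op 5: unregister job_B -> active={}
Op 6: register job_A */4 -> active={job_A:*/4}
Op 7: register job_C */16 -> active={job_A:*/4, job_C:*/16}
Op 8: register job_C */4 -> active={job_A:*/4, job_C:*/4}
Op 9: register job_A */11 -> active={job_A:*/11, job_C:*/4}
Final interval of job_A = 11
Next fire of job_A after T=273: (273//11+1)*11 = 275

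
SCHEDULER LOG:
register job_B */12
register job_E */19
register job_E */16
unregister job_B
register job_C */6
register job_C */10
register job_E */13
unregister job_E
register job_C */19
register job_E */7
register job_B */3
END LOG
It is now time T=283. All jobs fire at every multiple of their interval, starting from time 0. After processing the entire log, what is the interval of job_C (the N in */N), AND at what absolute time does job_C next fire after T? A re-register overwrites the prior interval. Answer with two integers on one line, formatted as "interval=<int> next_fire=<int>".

Op 1: register job_B */12 -> active={job_B:*/12}
Op 2: register job_E */19 -> active={job_B:*/12, job_E:*/19}
Op 3: register job_E */16 -> active={job_B:*/12, job_E:*/16}
Op 4: unregister job_B -> active={job_E:*/16}
Op 5: register job_C */6 -> active={job_C:*/6, job_E:*/16}
Op 6: register job_C */10 -> active={job_C:*/10, job_E:*/16}
Op 7: register job_E */13 -> active={job_C:*/10, job_E:*/13}
Op 8: unregister job_E -> active={job_C:*/10}
Op 9: register job_C */19 -> active={job_C:*/19}
Op 10: register job_E */7 -> active={job_C:*/19, job_E:*/7}
Op 11: register job_B */3 -> active={job_B:*/3, job_C:*/19, job_E:*/7}
Final interval of job_C = 19
Next fire of job_C after T=283: (283//19+1)*19 = 285

Answer: interval=19 next_fire=285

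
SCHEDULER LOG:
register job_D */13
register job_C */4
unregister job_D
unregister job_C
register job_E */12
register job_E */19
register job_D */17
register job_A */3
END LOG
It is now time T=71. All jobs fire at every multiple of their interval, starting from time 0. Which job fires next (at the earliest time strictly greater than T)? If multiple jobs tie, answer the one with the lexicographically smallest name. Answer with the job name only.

Op 1: register job_D */13 -> active={job_D:*/13}
Op 2: register job_C */4 -> active={job_C:*/4, job_D:*/13}
Op 3: unregister job_D -> active={job_C:*/4}
Op 4: unregister job_C -> active={}
Op 5: register job_E */12 -> active={job_E:*/12}
Op 6: register job_E */19 -> active={job_E:*/19}
Op 7: register job_D */17 -> active={job_D:*/17, job_E:*/19}
Op 8: register job_A */3 -> active={job_A:*/3, job_D:*/17, job_E:*/19}
  job_A: interval 3, next fire after T=71 is 72
  job_D: interval 17, next fire after T=71 is 85
  job_E: interval 19, next fire after T=71 is 76
Earliest = 72, winner (lex tiebreak) = job_A

Answer: job_A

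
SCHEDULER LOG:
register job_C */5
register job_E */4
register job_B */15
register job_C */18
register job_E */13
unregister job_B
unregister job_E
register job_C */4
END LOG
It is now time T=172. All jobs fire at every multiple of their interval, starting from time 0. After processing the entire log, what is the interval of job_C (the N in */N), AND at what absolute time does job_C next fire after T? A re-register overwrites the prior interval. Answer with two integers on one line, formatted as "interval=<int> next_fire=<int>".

Op 1: register job_C */5 -> active={job_C:*/5}
Op 2: register job_E */4 -> active={job_C:*/5, job_E:*/4}
Op 3: register job_B */15 -> active={job_B:*/15, job_C:*/5, job_E:*/4}
Op 4: register job_C */18 -> active={job_B:*/15, job_C:*/18, job_E:*/4}
Op 5: register job_E */13 -> active={job_B:*/15, job_C:*/18, job_E:*/13}
Op 6: unregister job_B -> active={job_C:*/18, job_E:*/13}
Op 7: unregister job_E -> active={job_C:*/18}
Op 8: register job_C */4 -> active={job_C:*/4}
Final interval of job_C = 4
Next fire of job_C after T=172: (172//4+1)*4 = 176

Answer: interval=4 next_fire=176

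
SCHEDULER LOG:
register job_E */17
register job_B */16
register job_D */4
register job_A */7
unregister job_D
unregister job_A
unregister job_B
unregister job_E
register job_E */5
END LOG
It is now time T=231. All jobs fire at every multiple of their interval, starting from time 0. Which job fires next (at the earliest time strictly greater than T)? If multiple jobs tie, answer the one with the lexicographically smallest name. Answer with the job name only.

Op 1: register job_E */17 -> active={job_E:*/17}
Op 2: register job_B */16 -> active={job_B:*/16, job_E:*/17}
Op 3: register job_D */4 -> active={job_B:*/16, job_D:*/4, job_E:*/17}
Op 4: register job_A */7 -> active={job_A:*/7, job_B:*/16, job_D:*/4, job_E:*/17}
Op 5: unregister job_D -> active={job_A:*/7, job_B:*/16, job_E:*/17}
Op 6: unregister job_A -> active={job_B:*/16, job_E:*/17}
Op 7: unregister job_B -> active={job_E:*/17}
Op 8: unregister job_E -> active={}
Op 9: register job_E */5 -> active={job_E:*/5}
  job_E: interval 5, next fire after T=231 is 235
Earliest = 235, winner (lex tiebreak) = job_E

Answer: job_E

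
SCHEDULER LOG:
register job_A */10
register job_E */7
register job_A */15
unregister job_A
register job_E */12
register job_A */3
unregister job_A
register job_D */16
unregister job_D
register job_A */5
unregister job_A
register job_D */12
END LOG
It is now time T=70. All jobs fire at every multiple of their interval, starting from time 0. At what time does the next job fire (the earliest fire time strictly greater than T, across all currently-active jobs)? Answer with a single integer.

Answer: 72

Derivation:
Op 1: register job_A */10 -> active={job_A:*/10}
Op 2: register job_E */7 -> active={job_A:*/10, job_E:*/7}
Op 3: register job_A */15 -> active={job_A:*/15, job_E:*/7}
Op 4: unregister job_A -> active={job_E:*/7}
Op 5: register job_E */12 -> active={job_E:*/12}
Op 6: register job_A */3 -> active={job_A:*/3, job_E:*/12}
Op 7: unregister job_A -> active={job_E:*/12}
Op 8: register job_D */16 -> active={job_D:*/16, job_E:*/12}
Op 9: unregister job_D -> active={job_E:*/12}
Op 10: register job_A */5 -> active={job_A:*/5, job_E:*/12}
Op 11: unregister job_A -> active={job_E:*/12}
Op 12: register job_D */12 -> active={job_D:*/12, job_E:*/12}
  job_D: interval 12, next fire after T=70 is 72
  job_E: interval 12, next fire after T=70 is 72
Earliest fire time = 72 (job job_D)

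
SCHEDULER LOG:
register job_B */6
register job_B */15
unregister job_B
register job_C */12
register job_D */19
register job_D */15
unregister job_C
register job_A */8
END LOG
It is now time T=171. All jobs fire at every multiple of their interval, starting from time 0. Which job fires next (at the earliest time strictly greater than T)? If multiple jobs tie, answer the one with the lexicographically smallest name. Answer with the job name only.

Answer: job_A

Derivation:
Op 1: register job_B */6 -> active={job_B:*/6}
Op 2: register job_B */15 -> active={job_B:*/15}
Op 3: unregister job_B -> active={}
Op 4: register job_C */12 -> active={job_C:*/12}
Op 5: register job_D */19 -> active={job_C:*/12, job_D:*/19}
Op 6: register job_D */15 -> active={job_C:*/12, job_D:*/15}
Op 7: unregister job_C -> active={job_D:*/15}
Op 8: register job_A */8 -> active={job_A:*/8, job_D:*/15}
  job_A: interval 8, next fire after T=171 is 176
  job_D: interval 15, next fire after T=171 is 180
Earliest = 176, winner (lex tiebreak) = job_A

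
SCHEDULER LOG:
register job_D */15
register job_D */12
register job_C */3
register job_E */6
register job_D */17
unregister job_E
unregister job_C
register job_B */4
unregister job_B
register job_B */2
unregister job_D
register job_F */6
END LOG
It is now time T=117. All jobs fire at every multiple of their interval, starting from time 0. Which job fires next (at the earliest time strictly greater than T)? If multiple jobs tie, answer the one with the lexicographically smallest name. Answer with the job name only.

Op 1: register job_D */15 -> active={job_D:*/15}
Op 2: register job_D */12 -> active={job_D:*/12}
Op 3: register job_C */3 -> active={job_C:*/3, job_D:*/12}
Op 4: register job_E */6 -> active={job_C:*/3, job_D:*/12, job_E:*/6}
Op 5: register job_D */17 -> active={job_C:*/3, job_D:*/17, job_E:*/6}
Op 6: unregister job_E -> active={job_C:*/3, job_D:*/17}
Op 7: unregister job_C -> active={job_D:*/17}
Op 8: register job_B */4 -> active={job_B:*/4, job_D:*/17}
Op 9: unregister job_B -> active={job_D:*/17}
Op 10: register job_B */2 -> active={job_B:*/2, job_D:*/17}
Op 11: unregister job_D -> active={job_B:*/2}
Op 12: register job_F */6 -> active={job_B:*/2, job_F:*/6}
  job_B: interval 2, next fire after T=117 is 118
  job_F: interval 6, next fire after T=117 is 120
Earliest = 118, winner (lex tiebreak) = job_B

Answer: job_B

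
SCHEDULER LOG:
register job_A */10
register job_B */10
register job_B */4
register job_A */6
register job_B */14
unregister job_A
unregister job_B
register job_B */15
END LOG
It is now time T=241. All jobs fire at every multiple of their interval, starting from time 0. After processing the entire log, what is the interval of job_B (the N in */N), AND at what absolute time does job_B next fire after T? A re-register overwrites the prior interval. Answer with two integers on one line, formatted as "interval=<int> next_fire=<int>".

Answer: interval=15 next_fire=255

Derivation:
Op 1: register job_A */10 -> active={job_A:*/10}
Op 2: register job_B */10 -> active={job_A:*/10, job_B:*/10}
Op 3: register job_B */4 -> active={job_A:*/10, job_B:*/4}
Op 4: register job_A */6 -> active={job_A:*/6, job_B:*/4}
Op 5: register job_B */14 -> active={job_A:*/6, job_B:*/14}
Op 6: unregister job_A -> active={job_B:*/14}
Op 7: unregister job_B -> active={}
Op 8: register job_B */15 -> active={job_B:*/15}
Final interval of job_B = 15
Next fire of job_B after T=241: (241//15+1)*15 = 255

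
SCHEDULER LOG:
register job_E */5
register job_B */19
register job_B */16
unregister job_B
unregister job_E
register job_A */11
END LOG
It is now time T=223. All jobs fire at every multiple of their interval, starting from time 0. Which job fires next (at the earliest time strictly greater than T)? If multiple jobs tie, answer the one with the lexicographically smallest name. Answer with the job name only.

Answer: job_A

Derivation:
Op 1: register job_E */5 -> active={job_E:*/5}
Op 2: register job_B */19 -> active={job_B:*/19, job_E:*/5}
Op 3: register job_B */16 -> active={job_B:*/16, job_E:*/5}
Op 4: unregister job_B -> active={job_E:*/5}
Op 5: unregister job_E -> active={}
Op 6: register job_A */11 -> active={job_A:*/11}
  job_A: interval 11, next fire after T=223 is 231
Earliest = 231, winner (lex tiebreak) = job_A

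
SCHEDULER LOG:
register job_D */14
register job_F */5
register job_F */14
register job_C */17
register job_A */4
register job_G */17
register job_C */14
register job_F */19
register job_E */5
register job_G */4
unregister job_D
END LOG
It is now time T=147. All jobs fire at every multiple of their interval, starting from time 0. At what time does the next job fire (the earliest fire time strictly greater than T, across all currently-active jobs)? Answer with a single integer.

Op 1: register job_D */14 -> active={job_D:*/14}
Op 2: register job_F */5 -> active={job_D:*/14, job_F:*/5}
Op 3: register job_F */14 -> active={job_D:*/14, job_F:*/14}
Op 4: register job_C */17 -> active={job_C:*/17, job_D:*/14, job_F:*/14}
Op 5: register job_A */4 -> active={job_A:*/4, job_C:*/17, job_D:*/14, job_F:*/14}
Op 6: register job_G */17 -> active={job_A:*/4, job_C:*/17, job_D:*/14, job_F:*/14, job_G:*/17}
Op 7: register job_C */14 -> active={job_A:*/4, job_C:*/14, job_D:*/14, job_F:*/14, job_G:*/17}
Op 8: register job_F */19 -> active={job_A:*/4, job_C:*/14, job_D:*/14, job_F:*/19, job_G:*/17}
Op 9: register job_E */5 -> active={job_A:*/4, job_C:*/14, job_D:*/14, job_E:*/5, job_F:*/19, job_G:*/17}
Op 10: register job_G */4 -> active={job_A:*/4, job_C:*/14, job_D:*/14, job_E:*/5, job_F:*/19, job_G:*/4}
Op 11: unregister job_D -> active={job_A:*/4, job_C:*/14, job_E:*/5, job_F:*/19, job_G:*/4}
  job_A: interval 4, next fire after T=147 is 148
  job_C: interval 14, next fire after T=147 is 154
  job_E: interval 5, next fire after T=147 is 150
  job_F: interval 19, next fire after T=147 is 152
  job_G: interval 4, next fire after T=147 is 148
Earliest fire time = 148 (job job_A)

Answer: 148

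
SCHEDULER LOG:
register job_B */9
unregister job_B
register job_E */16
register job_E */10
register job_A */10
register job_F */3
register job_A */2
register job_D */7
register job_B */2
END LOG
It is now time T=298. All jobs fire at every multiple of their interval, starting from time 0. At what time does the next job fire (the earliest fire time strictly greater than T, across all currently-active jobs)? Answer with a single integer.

Answer: 300

Derivation:
Op 1: register job_B */9 -> active={job_B:*/9}
Op 2: unregister job_B -> active={}
Op 3: register job_E */16 -> active={job_E:*/16}
Op 4: register job_E */10 -> active={job_E:*/10}
Op 5: register job_A */10 -> active={job_A:*/10, job_E:*/10}
Op 6: register job_F */3 -> active={job_A:*/10, job_E:*/10, job_F:*/3}
Op 7: register job_A */2 -> active={job_A:*/2, job_E:*/10, job_F:*/3}
Op 8: register job_D */7 -> active={job_A:*/2, job_D:*/7, job_E:*/10, job_F:*/3}
Op 9: register job_B */2 -> active={job_A:*/2, job_B:*/2, job_D:*/7, job_E:*/10, job_F:*/3}
  job_A: interval 2, next fire after T=298 is 300
  job_B: interval 2, next fire after T=298 is 300
  job_D: interval 7, next fire after T=298 is 301
  job_E: interval 10, next fire after T=298 is 300
  job_F: interval 3, next fire after T=298 is 300
Earliest fire time = 300 (job job_A)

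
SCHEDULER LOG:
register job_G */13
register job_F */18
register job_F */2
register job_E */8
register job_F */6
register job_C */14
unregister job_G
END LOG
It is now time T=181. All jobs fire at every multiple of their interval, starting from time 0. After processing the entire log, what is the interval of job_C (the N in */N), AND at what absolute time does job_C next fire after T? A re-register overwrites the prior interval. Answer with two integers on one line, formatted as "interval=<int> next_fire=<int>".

Op 1: register job_G */13 -> active={job_G:*/13}
Op 2: register job_F */18 -> active={job_F:*/18, job_G:*/13}
Op 3: register job_F */2 -> active={job_F:*/2, job_G:*/13}
Op 4: register job_E */8 -> active={job_E:*/8, job_F:*/2, job_G:*/13}
Op 5: register job_F */6 -> active={job_E:*/8, job_F:*/6, job_G:*/13}
Op 6: register job_C */14 -> active={job_C:*/14, job_E:*/8, job_F:*/6, job_G:*/13}
Op 7: unregister job_G -> active={job_C:*/14, job_E:*/8, job_F:*/6}
Final interval of job_C = 14
Next fire of job_C after T=181: (181//14+1)*14 = 182

Answer: interval=14 next_fire=182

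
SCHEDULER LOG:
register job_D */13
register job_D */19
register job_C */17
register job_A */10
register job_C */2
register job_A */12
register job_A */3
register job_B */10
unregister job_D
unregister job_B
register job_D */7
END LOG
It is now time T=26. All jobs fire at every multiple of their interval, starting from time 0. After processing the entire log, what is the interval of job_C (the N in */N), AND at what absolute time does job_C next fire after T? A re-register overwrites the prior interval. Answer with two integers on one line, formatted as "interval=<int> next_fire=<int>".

Op 1: register job_D */13 -> active={job_D:*/13}
Op 2: register job_D */19 -> active={job_D:*/19}
Op 3: register job_C */17 -> active={job_C:*/17, job_D:*/19}
Op 4: register job_A */10 -> active={job_A:*/10, job_C:*/17, job_D:*/19}
Op 5: register job_C */2 -> active={job_A:*/10, job_C:*/2, job_D:*/19}
Op 6: register job_A */12 -> active={job_A:*/12, job_C:*/2, job_D:*/19}
Op 7: register job_A */3 -> active={job_A:*/3, job_C:*/2, job_D:*/19}
Op 8: register job_B */10 -> active={job_A:*/3, job_B:*/10, job_C:*/2, job_D:*/19}
Op 9: unregister job_D -> active={job_A:*/3, job_B:*/10, job_C:*/2}
Op 10: unregister job_B -> active={job_A:*/3, job_C:*/2}
Op 11: register job_D */7 -> active={job_A:*/3, job_C:*/2, job_D:*/7}
Final interval of job_C = 2
Next fire of job_C after T=26: (26//2+1)*2 = 28

Answer: interval=2 next_fire=28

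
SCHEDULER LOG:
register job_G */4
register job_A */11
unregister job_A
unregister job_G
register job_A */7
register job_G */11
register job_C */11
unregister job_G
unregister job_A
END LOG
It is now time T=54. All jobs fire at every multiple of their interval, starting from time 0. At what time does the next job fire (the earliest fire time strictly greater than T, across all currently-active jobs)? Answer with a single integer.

Op 1: register job_G */4 -> active={job_G:*/4}
Op 2: register job_A */11 -> active={job_A:*/11, job_G:*/4}
Op 3: unregister job_A -> active={job_G:*/4}
Op 4: unregister job_G -> active={}
Op 5: register job_A */7 -> active={job_A:*/7}
Op 6: register job_G */11 -> active={job_A:*/7, job_G:*/11}
Op 7: register job_C */11 -> active={job_A:*/7, job_C:*/11, job_G:*/11}
Op 8: unregister job_G -> active={job_A:*/7, job_C:*/11}
Op 9: unregister job_A -> active={job_C:*/11}
  job_C: interval 11, next fire after T=54 is 55
Earliest fire time = 55 (job job_C)

Answer: 55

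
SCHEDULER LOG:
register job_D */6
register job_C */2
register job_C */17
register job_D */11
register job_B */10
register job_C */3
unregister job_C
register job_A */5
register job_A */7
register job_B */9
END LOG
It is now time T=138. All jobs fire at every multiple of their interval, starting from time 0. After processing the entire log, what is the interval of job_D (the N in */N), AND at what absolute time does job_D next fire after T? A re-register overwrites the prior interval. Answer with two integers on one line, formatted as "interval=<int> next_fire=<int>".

Answer: interval=11 next_fire=143

Derivation:
Op 1: register job_D */6 -> active={job_D:*/6}
Op 2: register job_C */2 -> active={job_C:*/2, job_D:*/6}
Op 3: register job_C */17 -> active={job_C:*/17, job_D:*/6}
Op 4: register job_D */11 -> active={job_C:*/17, job_D:*/11}
Op 5: register job_B */10 -> active={job_B:*/10, job_C:*/17, job_D:*/11}
Op 6: register job_C */3 -> active={job_B:*/10, job_C:*/3, job_D:*/11}
Op 7: unregister job_C -> active={job_B:*/10, job_D:*/11}
Op 8: register job_A */5 -> active={job_A:*/5, job_B:*/10, job_D:*/11}
Op 9: register job_A */7 -> active={job_A:*/7, job_B:*/10, job_D:*/11}
Op 10: register job_B */9 -> active={job_A:*/7, job_B:*/9, job_D:*/11}
Final interval of job_D = 11
Next fire of job_D after T=138: (138//11+1)*11 = 143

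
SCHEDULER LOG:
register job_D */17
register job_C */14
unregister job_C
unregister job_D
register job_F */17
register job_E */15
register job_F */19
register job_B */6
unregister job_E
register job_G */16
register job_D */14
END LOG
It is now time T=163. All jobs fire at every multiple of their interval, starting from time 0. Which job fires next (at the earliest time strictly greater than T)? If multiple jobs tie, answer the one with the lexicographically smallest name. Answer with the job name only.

Answer: job_B

Derivation:
Op 1: register job_D */17 -> active={job_D:*/17}
Op 2: register job_C */14 -> active={job_C:*/14, job_D:*/17}
Op 3: unregister job_C -> active={job_D:*/17}
Op 4: unregister job_D -> active={}
Op 5: register job_F */17 -> active={job_F:*/17}
Op 6: register job_E */15 -> active={job_E:*/15, job_F:*/17}
Op 7: register job_F */19 -> active={job_E:*/15, job_F:*/19}
Op 8: register job_B */6 -> active={job_B:*/6, job_E:*/15, job_F:*/19}
Op 9: unregister job_E -> active={job_B:*/6, job_F:*/19}
Op 10: register job_G */16 -> active={job_B:*/6, job_F:*/19, job_G:*/16}
Op 11: register job_D */14 -> active={job_B:*/6, job_D:*/14, job_F:*/19, job_G:*/16}
  job_B: interval 6, next fire after T=163 is 168
  job_D: interval 14, next fire after T=163 is 168
  job_F: interval 19, next fire after T=163 is 171
  job_G: interval 16, next fire after T=163 is 176
Earliest = 168, winner (lex tiebreak) = job_B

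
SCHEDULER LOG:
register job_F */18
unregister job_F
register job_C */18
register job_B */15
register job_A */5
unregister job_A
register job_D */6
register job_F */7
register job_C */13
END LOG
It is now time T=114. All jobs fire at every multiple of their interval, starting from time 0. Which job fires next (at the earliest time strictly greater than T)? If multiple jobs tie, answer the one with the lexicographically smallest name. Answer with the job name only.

Answer: job_C

Derivation:
Op 1: register job_F */18 -> active={job_F:*/18}
Op 2: unregister job_F -> active={}
Op 3: register job_C */18 -> active={job_C:*/18}
Op 4: register job_B */15 -> active={job_B:*/15, job_C:*/18}
Op 5: register job_A */5 -> active={job_A:*/5, job_B:*/15, job_C:*/18}
Op 6: unregister job_A -> active={job_B:*/15, job_C:*/18}
Op 7: register job_D */6 -> active={job_B:*/15, job_C:*/18, job_D:*/6}
Op 8: register job_F */7 -> active={job_B:*/15, job_C:*/18, job_D:*/6, job_F:*/7}
Op 9: register job_C */13 -> active={job_B:*/15, job_C:*/13, job_D:*/6, job_F:*/7}
  job_B: interval 15, next fire after T=114 is 120
  job_C: interval 13, next fire after T=114 is 117
  job_D: interval 6, next fire after T=114 is 120
  job_F: interval 7, next fire after T=114 is 119
Earliest = 117, winner (lex tiebreak) = job_C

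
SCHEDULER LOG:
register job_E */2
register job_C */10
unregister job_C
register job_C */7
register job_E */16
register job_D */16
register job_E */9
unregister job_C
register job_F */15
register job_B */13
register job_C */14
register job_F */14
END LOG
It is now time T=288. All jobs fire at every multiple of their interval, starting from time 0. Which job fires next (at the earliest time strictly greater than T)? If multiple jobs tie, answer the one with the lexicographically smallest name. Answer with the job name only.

Answer: job_C

Derivation:
Op 1: register job_E */2 -> active={job_E:*/2}
Op 2: register job_C */10 -> active={job_C:*/10, job_E:*/2}
Op 3: unregister job_C -> active={job_E:*/2}
Op 4: register job_C */7 -> active={job_C:*/7, job_E:*/2}
Op 5: register job_E */16 -> active={job_C:*/7, job_E:*/16}
Op 6: register job_D */16 -> active={job_C:*/7, job_D:*/16, job_E:*/16}
Op 7: register job_E */9 -> active={job_C:*/7, job_D:*/16, job_E:*/9}
Op 8: unregister job_C -> active={job_D:*/16, job_E:*/9}
Op 9: register job_F */15 -> active={job_D:*/16, job_E:*/9, job_F:*/15}
Op 10: register job_B */13 -> active={job_B:*/13, job_D:*/16, job_E:*/9, job_F:*/15}
Op 11: register job_C */14 -> active={job_B:*/13, job_C:*/14, job_D:*/16, job_E:*/9, job_F:*/15}
Op 12: register job_F */14 -> active={job_B:*/13, job_C:*/14, job_D:*/16, job_E:*/9, job_F:*/14}
  job_B: interval 13, next fire after T=288 is 299
  job_C: interval 14, next fire after T=288 is 294
  job_D: interval 16, next fire after T=288 is 304
  job_E: interval 9, next fire after T=288 is 297
  job_F: interval 14, next fire after T=288 is 294
Earliest = 294, winner (lex tiebreak) = job_C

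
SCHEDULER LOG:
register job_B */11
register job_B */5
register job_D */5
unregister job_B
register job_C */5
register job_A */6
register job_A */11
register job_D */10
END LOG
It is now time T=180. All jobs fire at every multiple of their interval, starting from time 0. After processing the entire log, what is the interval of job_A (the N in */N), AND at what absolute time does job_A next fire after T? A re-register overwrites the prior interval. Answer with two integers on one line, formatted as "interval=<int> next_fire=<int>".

Op 1: register job_B */11 -> active={job_B:*/11}
Op 2: register job_B */5 -> active={job_B:*/5}
Op 3: register job_D */5 -> active={job_B:*/5, job_D:*/5}
Op 4: unregister job_B -> active={job_D:*/5}
Op 5: register job_C */5 -> active={job_C:*/5, job_D:*/5}
Op 6: register job_A */6 -> active={job_A:*/6, job_C:*/5, job_D:*/5}
Op 7: register job_A */11 -> active={job_A:*/11, job_C:*/5, job_D:*/5}
Op 8: register job_D */10 -> active={job_A:*/11, job_C:*/5, job_D:*/10}
Final interval of job_A = 11
Next fire of job_A after T=180: (180//11+1)*11 = 187

Answer: interval=11 next_fire=187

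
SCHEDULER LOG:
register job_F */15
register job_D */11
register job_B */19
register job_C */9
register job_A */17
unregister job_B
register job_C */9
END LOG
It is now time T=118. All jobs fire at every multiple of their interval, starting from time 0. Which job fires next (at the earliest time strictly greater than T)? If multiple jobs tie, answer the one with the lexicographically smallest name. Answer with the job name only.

Answer: job_A

Derivation:
Op 1: register job_F */15 -> active={job_F:*/15}
Op 2: register job_D */11 -> active={job_D:*/11, job_F:*/15}
Op 3: register job_B */19 -> active={job_B:*/19, job_D:*/11, job_F:*/15}
Op 4: register job_C */9 -> active={job_B:*/19, job_C:*/9, job_D:*/11, job_F:*/15}
Op 5: register job_A */17 -> active={job_A:*/17, job_B:*/19, job_C:*/9, job_D:*/11, job_F:*/15}
Op 6: unregister job_B -> active={job_A:*/17, job_C:*/9, job_D:*/11, job_F:*/15}
Op 7: register job_C */9 -> active={job_A:*/17, job_C:*/9, job_D:*/11, job_F:*/15}
  job_A: interval 17, next fire after T=118 is 119
  job_C: interval 9, next fire after T=118 is 126
  job_D: interval 11, next fire after T=118 is 121
  job_F: interval 15, next fire after T=118 is 120
Earliest = 119, winner (lex tiebreak) = job_A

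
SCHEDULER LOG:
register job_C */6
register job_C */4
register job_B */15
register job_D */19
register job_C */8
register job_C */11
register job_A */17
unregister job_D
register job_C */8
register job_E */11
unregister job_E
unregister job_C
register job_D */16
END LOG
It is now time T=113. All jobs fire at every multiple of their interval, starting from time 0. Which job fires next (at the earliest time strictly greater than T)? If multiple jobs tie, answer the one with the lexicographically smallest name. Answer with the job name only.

Answer: job_A

Derivation:
Op 1: register job_C */6 -> active={job_C:*/6}
Op 2: register job_C */4 -> active={job_C:*/4}
Op 3: register job_B */15 -> active={job_B:*/15, job_C:*/4}
Op 4: register job_D */19 -> active={job_B:*/15, job_C:*/4, job_D:*/19}
Op 5: register job_C */8 -> active={job_B:*/15, job_C:*/8, job_D:*/19}
Op 6: register job_C */11 -> active={job_B:*/15, job_C:*/11, job_D:*/19}
Op 7: register job_A */17 -> active={job_A:*/17, job_B:*/15, job_C:*/11, job_D:*/19}
Op 8: unregister job_D -> active={job_A:*/17, job_B:*/15, job_C:*/11}
Op 9: register job_C */8 -> active={job_A:*/17, job_B:*/15, job_C:*/8}
Op 10: register job_E */11 -> active={job_A:*/17, job_B:*/15, job_C:*/8, job_E:*/11}
Op 11: unregister job_E -> active={job_A:*/17, job_B:*/15, job_C:*/8}
Op 12: unregister job_C -> active={job_A:*/17, job_B:*/15}
Op 13: register job_D */16 -> active={job_A:*/17, job_B:*/15, job_D:*/16}
  job_A: interval 17, next fire after T=113 is 119
  job_B: interval 15, next fire after T=113 is 120
  job_D: interval 16, next fire after T=113 is 128
Earliest = 119, winner (lex tiebreak) = job_A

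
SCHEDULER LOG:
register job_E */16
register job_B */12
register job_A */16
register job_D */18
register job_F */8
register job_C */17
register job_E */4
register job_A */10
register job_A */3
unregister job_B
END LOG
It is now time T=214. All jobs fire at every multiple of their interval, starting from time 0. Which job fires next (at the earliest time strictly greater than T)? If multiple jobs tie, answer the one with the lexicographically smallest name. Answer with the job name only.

Op 1: register job_E */16 -> active={job_E:*/16}
Op 2: register job_B */12 -> active={job_B:*/12, job_E:*/16}
Op 3: register job_A */16 -> active={job_A:*/16, job_B:*/12, job_E:*/16}
Op 4: register job_D */18 -> active={job_A:*/16, job_B:*/12, job_D:*/18, job_E:*/16}
Op 5: register job_F */8 -> active={job_A:*/16, job_B:*/12, job_D:*/18, job_E:*/16, job_F:*/8}
Op 6: register job_C */17 -> active={job_A:*/16, job_B:*/12, job_C:*/17, job_D:*/18, job_E:*/16, job_F:*/8}
Op 7: register job_E */4 -> active={job_A:*/16, job_B:*/12, job_C:*/17, job_D:*/18, job_E:*/4, job_F:*/8}
Op 8: register job_A */10 -> active={job_A:*/10, job_B:*/12, job_C:*/17, job_D:*/18, job_E:*/4, job_F:*/8}
Op 9: register job_A */3 -> active={job_A:*/3, job_B:*/12, job_C:*/17, job_D:*/18, job_E:*/4, job_F:*/8}
Op 10: unregister job_B -> active={job_A:*/3, job_C:*/17, job_D:*/18, job_E:*/4, job_F:*/8}
  job_A: interval 3, next fire after T=214 is 216
  job_C: interval 17, next fire after T=214 is 221
  job_D: interval 18, next fire after T=214 is 216
  job_E: interval 4, next fire after T=214 is 216
  job_F: interval 8, next fire after T=214 is 216
Earliest = 216, winner (lex tiebreak) = job_A

Answer: job_A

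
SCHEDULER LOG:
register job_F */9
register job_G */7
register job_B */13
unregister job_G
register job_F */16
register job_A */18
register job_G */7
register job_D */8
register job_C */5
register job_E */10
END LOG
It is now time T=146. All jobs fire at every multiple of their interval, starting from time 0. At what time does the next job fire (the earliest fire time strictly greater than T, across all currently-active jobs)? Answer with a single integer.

Answer: 147

Derivation:
Op 1: register job_F */9 -> active={job_F:*/9}
Op 2: register job_G */7 -> active={job_F:*/9, job_G:*/7}
Op 3: register job_B */13 -> active={job_B:*/13, job_F:*/9, job_G:*/7}
Op 4: unregister job_G -> active={job_B:*/13, job_F:*/9}
Op 5: register job_F */16 -> active={job_B:*/13, job_F:*/16}
Op 6: register job_A */18 -> active={job_A:*/18, job_B:*/13, job_F:*/16}
Op 7: register job_G */7 -> active={job_A:*/18, job_B:*/13, job_F:*/16, job_G:*/7}
Op 8: register job_D */8 -> active={job_A:*/18, job_B:*/13, job_D:*/8, job_F:*/16, job_G:*/7}
Op 9: register job_C */5 -> active={job_A:*/18, job_B:*/13, job_C:*/5, job_D:*/8, job_F:*/16, job_G:*/7}
Op 10: register job_E */10 -> active={job_A:*/18, job_B:*/13, job_C:*/5, job_D:*/8, job_E:*/10, job_F:*/16, job_G:*/7}
  job_A: interval 18, next fire after T=146 is 162
  job_B: interval 13, next fire after T=146 is 156
  job_C: interval 5, next fire after T=146 is 150
  job_D: interval 8, next fire after T=146 is 152
  job_E: interval 10, next fire after T=146 is 150
  job_F: interval 16, next fire after T=146 is 160
  job_G: interval 7, next fire after T=146 is 147
Earliest fire time = 147 (job job_G)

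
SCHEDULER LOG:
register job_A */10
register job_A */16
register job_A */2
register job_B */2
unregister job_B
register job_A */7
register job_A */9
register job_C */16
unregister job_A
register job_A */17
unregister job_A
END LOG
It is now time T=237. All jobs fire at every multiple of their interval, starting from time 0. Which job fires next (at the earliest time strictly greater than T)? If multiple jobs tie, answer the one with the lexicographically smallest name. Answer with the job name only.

Op 1: register job_A */10 -> active={job_A:*/10}
Op 2: register job_A */16 -> active={job_A:*/16}
Op 3: register job_A */2 -> active={job_A:*/2}
Op 4: register job_B */2 -> active={job_A:*/2, job_B:*/2}
Op 5: unregister job_B -> active={job_A:*/2}
Op 6: register job_A */7 -> active={job_A:*/7}
Op 7: register job_A */9 -> active={job_A:*/9}
Op 8: register job_C */16 -> active={job_A:*/9, job_C:*/16}
Op 9: unregister job_A -> active={job_C:*/16}
Op 10: register job_A */17 -> active={job_A:*/17, job_C:*/16}
Op 11: unregister job_A -> active={job_C:*/16}
  job_C: interval 16, next fire after T=237 is 240
Earliest = 240, winner (lex tiebreak) = job_C

Answer: job_C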